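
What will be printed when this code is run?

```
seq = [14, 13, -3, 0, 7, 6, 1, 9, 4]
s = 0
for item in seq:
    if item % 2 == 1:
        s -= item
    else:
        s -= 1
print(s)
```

-31

item=14: not odd, s = 0-1 = -1
item=13: odd, s = (-1)-13 = -14
item=-3: odd, s = (-14)-(-3) = -11
item=0: not odd, s = (-11)-1 = -12
item=7: odd, s = (-12)-7 = -19
item=6: not odd, s = (-19)-1 = -20
item=1: odd, s = (-20)-1 = -21
item=9: odd, s = (-21)-9 = -30
item=4: not odd, s = (-30)-1 = -31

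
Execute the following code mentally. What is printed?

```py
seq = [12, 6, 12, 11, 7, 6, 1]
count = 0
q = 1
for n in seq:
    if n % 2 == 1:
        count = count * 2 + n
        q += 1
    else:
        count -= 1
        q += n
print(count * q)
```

1320

n=12: not odd, count = 0-1 = -1; q=13
n=6: not odd, count = (-1)-1 = -2; q=19
n=12: not odd, count = (-2)-1 = -3; q=31
n=11: odd, count = (-3)*2+11 = 5; q=32
n=7: odd, count = 5*2+7 = 17; q=33
n=6: not odd, count = 17-1 = 16; q=39
n=1: odd, count = 16*2+1 = 33; q=40
count*q = 33*40 = 1320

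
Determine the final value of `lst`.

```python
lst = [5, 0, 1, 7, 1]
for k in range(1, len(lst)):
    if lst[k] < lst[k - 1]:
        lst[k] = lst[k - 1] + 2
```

[5, 7, 9, 11, 13]

k=1: 0<5, lst[1] = 5+2 = 7 → [5, 7, 1, 7, 1]
k=2: 1<7, lst[2] = 7+2 = 9 → [5, 7, 9, 7, 1]
k=3: 7<9, lst[3] = 9+2 = 11 → [5, 7, 9, 11, 1]
k=4: 1<11, lst[4] = 11+2 = 13 → [5, 7, 9, 11, 13]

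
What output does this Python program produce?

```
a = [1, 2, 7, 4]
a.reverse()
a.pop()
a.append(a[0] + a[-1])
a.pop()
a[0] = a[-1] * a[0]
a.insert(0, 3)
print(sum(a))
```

20

reverse → [4, 7, 2, 1]
pop() removes 1 → [4, 7, 2]
append a[0]+a[-1] = 4+2 = 6 → [4, 7, 2, 6]
pop() removes 6 → [4, 7, 2]
a[0] = a[-1]*a[0] = 2*4 = 8 → [8, 7, 2]
insert 3 at 0 → [3, 8, 7, 2]
sum = 20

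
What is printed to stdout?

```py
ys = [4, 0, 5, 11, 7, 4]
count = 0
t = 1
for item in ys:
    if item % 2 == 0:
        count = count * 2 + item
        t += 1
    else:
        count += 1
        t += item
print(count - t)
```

item=4: even, count = 0*2+4 = 4; t=2
item=0: even, count = 4*2+0 = 8; t=3
item=5: not even, count = 8+1 = 9; t=8
item=11: not even, count = 9+1 = 10; t=19
item=7: not even, count = 10+1 = 11; t=26
item=4: even, count = 11*2+4 = 26; t=27
count-t = 26-27 = -1

-1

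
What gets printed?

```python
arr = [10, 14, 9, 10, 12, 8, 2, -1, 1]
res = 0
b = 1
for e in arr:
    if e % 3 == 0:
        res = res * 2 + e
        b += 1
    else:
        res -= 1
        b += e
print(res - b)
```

e=10: not %3==0, res = 0-1 = -1; b=11
e=14: not %3==0, res = (-1)-1 = -2; b=25
e=9: %3==0, res = (-2)*2+9 = 5; b=26
e=10: not %3==0, res = 5-1 = 4; b=36
e=12: %3==0, res = 4*2+12 = 20; b=37
e=8: not %3==0, res = 20-1 = 19; b=45
e=2: not %3==0, res = 19-1 = 18; b=47
e=-1: not %3==0, res = 18-1 = 17; b=46
e=1: not %3==0, res = 17-1 = 16; b=47
res-b = 16-47 = -31

-31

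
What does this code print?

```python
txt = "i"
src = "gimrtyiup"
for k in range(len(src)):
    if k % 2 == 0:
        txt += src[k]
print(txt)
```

igmtip

k=0: add 'g' → 'ig'
k=1: skip
k=2: add 'm' → 'igm'
k=3: skip
k=4: add 't' → 'igmt'
k=5: skip
k=6: add 'i' → 'igmti'
k=7: skip
k=8: add 'p' → 'igmtip'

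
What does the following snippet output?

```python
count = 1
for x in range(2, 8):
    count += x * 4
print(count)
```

x=2: count = 1+2*4 = 9
x=3: count = 9+3*4 = 21
x=4: count = 21+4*4 = 37
x=5: count = 37+5*4 = 57
x=6: count = 57+6*4 = 81
x=7: count = 81+7*4 = 109

109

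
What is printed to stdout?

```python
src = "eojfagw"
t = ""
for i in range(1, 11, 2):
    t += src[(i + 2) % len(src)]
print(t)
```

i=1: add src[3]='f' → 'f'
i=3: add src[5]='g' → 'fg'
i=5: add src[0]='e' → 'fge'
i=7: add src[2]='j' → 'fgej'
i=9: add src[4]='a' → 'fgeja'

fgeja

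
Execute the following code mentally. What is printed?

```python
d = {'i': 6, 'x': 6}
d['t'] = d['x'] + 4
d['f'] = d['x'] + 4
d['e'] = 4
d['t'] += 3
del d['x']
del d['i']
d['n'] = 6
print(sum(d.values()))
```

d['t'] = d['x']+4 = 10 → {'i': 6, 'x': 6, 't': 10}
d['f'] = d['x']+4 = 10 → {'i': 6, 'x': 6, 't': 10, 'f': 10}
d['e'] = 4 → {'i': 6, 'x': 6, 't': 10, 'f': 10, 'e': 4}
d['t'] = 10+3 = 13 → {'i': 6, 'x': 6, 't': 13, 'f': 10, 'e': 4}
del 'x' → {'i': 6, 't': 13, 'f': 10, 'e': 4}
del 'i' → {'t': 13, 'f': 10, 'e': 4}
d['n'] = 6 → {'t': 13, 'f': 10, 'e': 4, 'n': 6}
sum of values = 33

33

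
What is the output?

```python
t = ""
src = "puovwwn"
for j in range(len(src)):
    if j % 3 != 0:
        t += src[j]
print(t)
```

uoww

j=0: skip
j=1: add 'u' → 'u'
j=2: add 'o' → 'uo'
j=3: skip
j=4: add 'w' → 'uow'
j=5: add 'w' → 'uoww'
j=6: skip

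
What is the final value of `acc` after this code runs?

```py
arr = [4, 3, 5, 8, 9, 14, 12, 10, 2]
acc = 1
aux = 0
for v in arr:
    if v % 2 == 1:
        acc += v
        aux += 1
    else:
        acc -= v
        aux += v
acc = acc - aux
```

v=4: not odd, acc = 1-4 = -3; aux=4
v=3: odd, acc = (-3)+3 = 0; aux=5
v=5: odd, acc = 0+5 = 5; aux=6
v=8: not odd, acc = 5-8 = -3; aux=14
v=9: odd, acc = (-3)+9 = 6; aux=15
v=14: not odd, acc = 6-14 = -8; aux=29
v=12: not odd, acc = (-8)-12 = -20; aux=41
v=10: not odd, acc = (-20)-10 = -30; aux=51
v=2: not odd, acc = (-30)-2 = -32; aux=53
acc-aux = (-32)-53 = -85

-85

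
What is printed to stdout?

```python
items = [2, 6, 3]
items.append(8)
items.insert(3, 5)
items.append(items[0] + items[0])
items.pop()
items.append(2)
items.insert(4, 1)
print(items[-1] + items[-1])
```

4

append 8 → [2, 6, 3, 8]
insert 5 at 3 → [2, 6, 3, 5, 8]
append items[0]+items[0] = 2+2 = 4 → [2, 6, 3, 5, 8, 4]
pop() removes 4 → [2, 6, 3, 5, 8]
append 2 → [2, 6, 3, 5, 8, 2]
insert 1 at 4 → [2, 6, 3, 5, 1, 8, 2]
items[-1]+items[-1] = 2+2 = 4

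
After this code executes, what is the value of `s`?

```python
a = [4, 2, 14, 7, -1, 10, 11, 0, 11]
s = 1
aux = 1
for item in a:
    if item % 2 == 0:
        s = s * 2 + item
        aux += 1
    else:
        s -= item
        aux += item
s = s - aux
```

97

item=4: even, s = 1*2+4 = 6; aux=2
item=2: even, s = 6*2+2 = 14; aux=3
item=14: even, s = 14*2+14 = 42; aux=4
item=7: not even, s = 42-7 = 35; aux=11
item=-1: not even, s = 35-(-1) = 36; aux=10
item=10: even, s = 36*2+10 = 82; aux=11
item=11: not even, s = 82-11 = 71; aux=22
item=0: even, s = 71*2+0 = 142; aux=23
item=11: not even, s = 142-11 = 131; aux=34
s-aux = 131-34 = 97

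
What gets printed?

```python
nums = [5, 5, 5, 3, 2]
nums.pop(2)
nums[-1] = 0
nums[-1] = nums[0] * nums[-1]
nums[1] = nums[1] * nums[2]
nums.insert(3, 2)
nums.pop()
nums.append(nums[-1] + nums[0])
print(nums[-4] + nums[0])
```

20

pop(2) removes 5 → [5, 5, 3, 2]
nums[-1] = 0 → [5, 5, 3, 0]
nums[-1] = nums[0]*nums[-1] = 5*0 = 0 → [5, 5, 3, 0]
nums[1] = nums[1]*nums[2] = 5*3 = 15 → [5, 15, 3, 0]
insert 2 at 3 → [5, 15, 3, 2, 0]
pop() removes 0 → [5, 15, 3, 2]
append nums[-1]+nums[0] = 2+5 = 7 → [5, 15, 3, 2, 7]
nums[-4]+nums[0] = 15+5 = 20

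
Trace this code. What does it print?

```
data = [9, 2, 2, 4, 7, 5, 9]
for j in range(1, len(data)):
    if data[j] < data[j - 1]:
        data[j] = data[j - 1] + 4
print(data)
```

[9, 13, 17, 21, 25, 29, 33]

j=1: 2<9, data[1] = 9+4 = 13 → [9, 13, 2, 4, 7, 5, 9]
j=2: 2<13, data[2] = 13+4 = 17 → [9, 13, 17, 4, 7, 5, 9]
j=3: 4<17, data[3] = 17+4 = 21 → [9, 13, 17, 21, 7, 5, 9]
j=4: 7<21, data[4] = 21+4 = 25 → [9, 13, 17, 21, 25, 5, 9]
j=5: 5<25, data[5] = 25+4 = 29 → [9, 13, 17, 21, 25, 29, 9]
j=6: 9<29, data[6] = 29+4 = 33 → [9, 13, 17, 21, 25, 29, 33]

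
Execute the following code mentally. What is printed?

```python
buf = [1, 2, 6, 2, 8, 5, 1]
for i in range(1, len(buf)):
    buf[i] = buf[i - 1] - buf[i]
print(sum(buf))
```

i=1: buf[1] = 1-2 = -1 → [1, -1, 6, 2, 8, 5, 1]
i=2: buf[2] = (-1)-6 = -7 → [1, -1, -7, 2, 8, 5, 1]
i=3: buf[3] = (-7)-2 = -9 → [1, -1, -7, -9, 8, 5, 1]
i=4: buf[4] = (-9)-8 = -17 → [1, -1, -7, -9, -17, 5, 1]
i=5: buf[5] = (-17)-5 = -22 → [1, -1, -7, -9, -17, -22, 1]
i=6: buf[6] = (-22)-1 = -23 → [1, -1, -7, -9, -17, -22, -23]
sum = -78

-78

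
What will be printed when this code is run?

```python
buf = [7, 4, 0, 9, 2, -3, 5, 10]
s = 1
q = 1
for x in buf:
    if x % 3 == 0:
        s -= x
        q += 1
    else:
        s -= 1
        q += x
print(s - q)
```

x=7: not %3==0, s = 1-1 = 0; q=8
x=4: not %3==0, s = 0-1 = -1; q=12
x=0: %3==0, s = (-1)-0 = -1; q=13
x=9: %3==0, s = (-1)-9 = -10; q=14
x=2: not %3==0, s = (-10)-1 = -11; q=16
x=-3: %3==0, s = (-11)-(-3) = -8; q=17
x=5: not %3==0, s = (-8)-1 = -9; q=22
x=10: not %3==0, s = (-9)-1 = -10; q=32
s-q = (-10)-32 = -42

-42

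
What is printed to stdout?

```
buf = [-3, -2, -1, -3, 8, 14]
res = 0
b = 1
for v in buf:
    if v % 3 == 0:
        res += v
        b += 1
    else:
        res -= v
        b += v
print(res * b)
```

-550

v=-3: %3==0, res = 0+(-3) = -3; b=2
v=-2: not %3==0, res = (-3)-(-2) = -1; b=0
v=-1: not %3==0, res = (-1)-(-1) = 0; b=-1
v=-3: %3==0, res = 0+(-3) = -3; b=0
v=8: not %3==0, res = (-3)-8 = -11; b=8
v=14: not %3==0, res = (-11)-14 = -25; b=22
res*b = (-25)*22 = -550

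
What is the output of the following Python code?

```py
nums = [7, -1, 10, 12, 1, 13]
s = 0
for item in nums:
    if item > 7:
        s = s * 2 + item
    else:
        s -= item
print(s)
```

item=7: not >7, s = 0-7 = -7
item=-1: not >7, s = (-7)-(-1) = -6
item=10: >7, s = (-6)*2+10 = -2
item=12: >7, s = (-2)*2+12 = 8
item=1: not >7, s = 8-1 = 7
item=13: >7, s = 7*2+13 = 27

27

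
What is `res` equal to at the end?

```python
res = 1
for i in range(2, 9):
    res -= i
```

i=2: res = 1-2 = -1
i=3: res = (-1)-3 = -4
i=4: res = (-4)-4 = -8
i=5: res = (-8)-5 = -13
i=6: res = (-13)-6 = -19
i=7: res = (-19)-7 = -26
i=8: res = (-26)-8 = -34

-34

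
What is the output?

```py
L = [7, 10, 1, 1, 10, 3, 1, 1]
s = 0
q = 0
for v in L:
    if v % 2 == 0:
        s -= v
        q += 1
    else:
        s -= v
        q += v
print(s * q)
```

-544

v=7: not even, s = 0-7 = -7; q=7
v=10: even, s = (-7)-10 = -17; q=8
v=1: not even, s = (-17)-1 = -18; q=9
v=1: not even, s = (-18)-1 = -19; q=10
v=10: even, s = (-19)-10 = -29; q=11
v=3: not even, s = (-29)-3 = -32; q=14
v=1: not even, s = (-32)-1 = -33; q=15
v=1: not even, s = (-33)-1 = -34; q=16
s*q = (-34)*16 = -544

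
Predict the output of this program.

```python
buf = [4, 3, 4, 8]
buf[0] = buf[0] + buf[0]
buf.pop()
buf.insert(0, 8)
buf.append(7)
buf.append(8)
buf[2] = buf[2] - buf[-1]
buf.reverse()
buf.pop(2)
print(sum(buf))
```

26

buf[0] = buf[0]+buf[0] = 4+4 = 8 → [8, 3, 4, 8]
pop() removes 8 → [8, 3, 4]
insert 8 at 0 → [8, 8, 3, 4]
append 7 → [8, 8, 3, 4, 7]
append 8 → [8, 8, 3, 4, 7, 8]
buf[2] = buf[2]-buf[-1] = 3-8 = -5 → [8, 8, -5, 4, 7, 8]
reverse → [8, 7, 4, -5, 8, 8]
pop(2) removes 4 → [8, 7, -5, 8, 8]
sum = 26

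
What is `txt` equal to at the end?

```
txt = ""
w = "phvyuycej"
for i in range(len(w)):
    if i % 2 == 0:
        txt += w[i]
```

'pvucj'

i=0: add 'p' → 'p'
i=1: skip
i=2: add 'v' → 'pv'
i=3: skip
i=4: add 'u' → 'pvu'
i=5: skip
i=6: add 'c' → 'pvuc'
i=7: skip
i=8: add 'j' → 'pvucj'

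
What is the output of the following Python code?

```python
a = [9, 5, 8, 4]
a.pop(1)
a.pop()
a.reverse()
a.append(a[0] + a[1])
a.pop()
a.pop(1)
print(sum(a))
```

pop(1) removes 5 → [9, 8, 4]
pop() removes 4 → [9, 8]
reverse → [8, 9]
append a[0]+a[1] = 8+9 = 17 → [8, 9, 17]
pop() removes 17 → [8, 9]
pop(1) removes 9 → [8]
sum = 8

8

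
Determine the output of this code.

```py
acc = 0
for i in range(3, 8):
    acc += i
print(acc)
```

i=3: acc = 0+3 = 3
i=4: acc = 3+4 = 7
i=5: acc = 7+5 = 12
i=6: acc = 12+6 = 18
i=7: acc = 18+7 = 25

25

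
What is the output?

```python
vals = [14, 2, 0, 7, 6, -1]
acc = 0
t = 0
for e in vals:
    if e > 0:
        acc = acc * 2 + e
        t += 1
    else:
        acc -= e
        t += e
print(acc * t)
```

e=14: >0, acc = 0*2+14 = 14; t=1
e=2: >0, acc = 14*2+2 = 30; t=2
e=0: not >0, acc = 30-0 = 30; t=2
e=7: >0, acc = 30*2+7 = 67; t=3
e=6: >0, acc = 67*2+6 = 140; t=4
e=-1: not >0, acc = 140-(-1) = 141; t=3
acc*t = 141*3 = 423

423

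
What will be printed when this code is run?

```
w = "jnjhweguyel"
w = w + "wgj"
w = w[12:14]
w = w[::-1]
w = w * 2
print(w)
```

jgjg

+ 'wgj' → 'jnjhweguyelwgj'
slice [12:14] → 'gj'
reverse → 'jg'
repeat ×2 → 'jgjg'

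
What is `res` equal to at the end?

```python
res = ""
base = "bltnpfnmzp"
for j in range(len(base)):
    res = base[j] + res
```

j=0: prepend 'b' → 'b'
j=1: prepend 'l' → 'lb'
j=2: prepend 't' → 'tlb'
j=3: prepend 'n' → 'ntlb'
j=4: prepend 'p' → 'pntlb'
j=5: prepend 'f' → 'fpntlb'
j=6: prepend 'n' → 'nfpntlb'
j=7: prepend 'm' → 'mnfpntlb'
j=8: prepend 'z' → 'zmnfpntlb'
j=9: prepend 'p' → 'pzmnfpntlb'

'pzmnfpntlb'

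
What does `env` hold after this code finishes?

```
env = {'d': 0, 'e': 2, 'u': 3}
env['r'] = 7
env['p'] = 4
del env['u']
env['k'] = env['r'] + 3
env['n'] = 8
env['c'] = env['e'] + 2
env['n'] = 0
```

{'d': 0, 'e': 2, 'r': 7, 'p': 4, 'k': 10, 'n': 0, 'c': 4}

env['r'] = 7 → {'d': 0, 'e': 2, 'u': 3, 'r': 7}
env['p'] = 4 → {'d': 0, 'e': 2, 'u': 3, 'r': 7, 'p': 4}
del 'u' → {'d': 0, 'e': 2, 'r': 7, 'p': 4}
env['k'] = env['r']+3 = 10 → {'d': 0, 'e': 2, 'r': 7, 'p': 4, 'k': 10}
env['n'] = 8 → {'d': 0, 'e': 2, 'r': 7, 'p': 4, 'k': 10, 'n': 8}
env['c'] = env['e']+2 = 4 → {'d': 0, 'e': 2, 'r': 7, 'p': 4, 'k': 10, 'n': 8, 'c': 4}
env['n'] = 0 → {'d': 0, 'e': 2, 'r': 7, 'p': 4, 'k': 10, 'n': 0, 'c': 4}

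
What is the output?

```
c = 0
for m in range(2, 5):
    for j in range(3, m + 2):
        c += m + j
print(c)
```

42

m=2,j=3: c = 0+5 = 5
m=3,j=3: c = 5+6 = 11
m=3,j=4: c = 11+7 = 18
m=4,j=3: c = 18+7 = 25
m=4,j=4: c = 25+8 = 33
m=4,j=5: c = 33+9 = 42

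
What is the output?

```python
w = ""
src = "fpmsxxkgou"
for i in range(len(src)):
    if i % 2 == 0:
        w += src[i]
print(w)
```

fmxko

i=0: add 'f' → 'f'
i=1: skip
i=2: add 'm' → 'fm'
i=3: skip
i=4: add 'x' → 'fmx'
i=5: skip
i=6: add 'k' → 'fmxk'
i=7: skip
i=8: add 'o' → 'fmxko'
i=9: skip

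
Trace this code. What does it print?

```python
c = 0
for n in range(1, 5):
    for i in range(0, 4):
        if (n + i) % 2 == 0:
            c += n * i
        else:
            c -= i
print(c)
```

n=1,i=0: odd sum, c = 0-0 = 0
n=1,i=1: even sum, c = 0+1 = 1
n=1,i=2: odd sum, c = 1-2 = -1
n=1,i=3: even sum, c = (-1)+3 = 2
n=2,i=0: even sum, c = 2+0 = 2
n=2,i=1: odd sum, c = 2-1 = 1
n=2,i=2: even sum, c = 1+4 = 5
n=2,i=3: odd sum, c = 5-3 = 2
n=3,i=0: odd sum, c = 2-0 = 2
n=3,i=1: even sum, c = 2+3 = 5
n=3,i=2: odd sum, c = 5-2 = 3
n=3,i=3: even sum, c = 3+9 = 12
n=4,i=0: even sum, c = 12+0 = 12
n=4,i=1: odd sum, c = 12-1 = 11
n=4,i=2: even sum, c = 11+8 = 19
n=4,i=3: odd sum, c = 19-3 = 16

16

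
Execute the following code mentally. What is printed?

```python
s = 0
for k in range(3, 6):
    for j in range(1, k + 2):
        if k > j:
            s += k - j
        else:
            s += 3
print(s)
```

37

k=3,j=1: 3>1, s = 0+2 = 2
k=3,j=2: 3>2, s = 2+1 = 3
k=3,j=3: not 3>3, s = 3+3 = 6
k=3,j=4: not 3>4, s = 6+3 = 9
k=4,j=1: 4>1, s = 9+3 = 12
k=4,j=2: 4>2, s = 12+2 = 14
k=4,j=3: 4>3, s = 14+1 = 15
k=4,j=4: not 4>4, s = 15+3 = 18
k=4,j=5: not 4>5, s = 18+3 = 21
k=5,j=1: 5>1, s = 21+4 = 25
k=5,j=2: 5>2, s = 25+3 = 28
k=5,j=3: 5>3, s = 28+2 = 30
k=5,j=4: 5>4, s = 30+1 = 31
k=5,j=5: not 5>5, s = 31+3 = 34
k=5,j=6: not 5>6, s = 34+3 = 37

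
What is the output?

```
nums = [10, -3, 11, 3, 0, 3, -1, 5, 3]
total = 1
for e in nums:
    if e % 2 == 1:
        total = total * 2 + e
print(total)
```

e=10: not odd
e=-3: odd, total = 1*2+(-3) = -1
e=11: odd, total = (-1)*2+11 = 9
e=3: odd, total = 9*2+3 = 21
e=0: not odd
e=3: odd, total = 21*2+3 = 45
e=-1: odd, total = 45*2+(-1) = 89
e=5: odd, total = 89*2+5 = 183
e=3: odd, total = 183*2+3 = 369

369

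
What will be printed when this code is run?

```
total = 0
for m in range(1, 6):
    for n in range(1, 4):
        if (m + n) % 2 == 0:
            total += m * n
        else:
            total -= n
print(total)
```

m=1,n=1: even sum, total = 0+1 = 1
m=1,n=2: odd sum, total = 1-2 = -1
m=1,n=3: even sum, total = (-1)+3 = 2
m=2,n=1: odd sum, total = 2-1 = 1
m=2,n=2: even sum, total = 1+4 = 5
m=2,n=3: odd sum, total = 5-3 = 2
m=3,n=1: even sum, total = 2+3 = 5
m=3,n=2: odd sum, total = 5-2 = 3
m=3,n=3: even sum, total = 3+9 = 12
m=4,n=1: odd sum, total = 12-1 = 11
m=4,n=2: even sum, total = 11+8 = 19
m=4,n=3: odd sum, total = 19-3 = 16
m=5,n=1: even sum, total = 16+5 = 21
m=5,n=2: odd sum, total = 21-2 = 19
m=5,n=3: even sum, total = 19+15 = 34

34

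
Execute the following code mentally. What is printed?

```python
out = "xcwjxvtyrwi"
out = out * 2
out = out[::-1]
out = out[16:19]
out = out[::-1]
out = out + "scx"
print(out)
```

repeat ×2 → 'xcwjxvtyrwixcwjxvtyrwi'
reverse → 'iwrytvxjwcxiwrytvxjwcx'
slice [16:19] → 'vxj'
reverse → 'jxv'
+ 'scx' → 'jxvscx'

jxvscx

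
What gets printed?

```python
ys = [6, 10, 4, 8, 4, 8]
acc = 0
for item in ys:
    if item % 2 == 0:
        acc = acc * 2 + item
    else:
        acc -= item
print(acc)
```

item=6: even, acc = 0*2+6 = 6
item=10: even, acc = 6*2+10 = 22
item=4: even, acc = 22*2+4 = 48
item=8: even, acc = 48*2+8 = 104
item=4: even, acc = 104*2+4 = 212
item=8: even, acc = 212*2+8 = 432

432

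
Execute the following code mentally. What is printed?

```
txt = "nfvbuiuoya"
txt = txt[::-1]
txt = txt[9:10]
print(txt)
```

reverse → 'ayouiubvfn'
slice [9:10] → 'n'

n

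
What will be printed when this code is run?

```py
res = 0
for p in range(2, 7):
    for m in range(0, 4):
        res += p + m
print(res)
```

110

p=2,m=0: res = 0+2 = 2
p=2,m=1: res = 2+3 = 5
p=2,m=2: res = 5+4 = 9
p=2,m=3: res = 9+5 = 14
p=3,m=0: res = 14+3 = 17
p=3,m=1: res = 17+4 = 21
p=3,m=2: res = 21+5 = 26
p=3,m=3: res = 26+6 = 32
p=4,m=0: res = 32+4 = 36
p=4,m=1: res = 36+5 = 41
p=4,m=2: res = 41+6 = 47
p=4,m=3: res = 47+7 = 54
p=5,m=0: res = 54+5 = 59
p=5,m=1: res = 59+6 = 65
p=5,m=2: res = 65+7 = 72
p=5,m=3: res = 72+8 = 80
p=6,m=0: res = 80+6 = 86
p=6,m=1: res = 86+7 = 93
p=6,m=2: res = 93+8 = 101
p=6,m=3: res = 101+9 = 110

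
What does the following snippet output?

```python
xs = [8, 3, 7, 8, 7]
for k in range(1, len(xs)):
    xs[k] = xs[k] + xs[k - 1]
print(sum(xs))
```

96

k=1: xs[1] = 3+8 = 11 → [8, 11, 7, 8, 7]
k=2: xs[2] = 7+11 = 18 → [8, 11, 18, 8, 7]
k=3: xs[3] = 8+18 = 26 → [8, 11, 18, 26, 7]
k=4: xs[4] = 7+26 = 33 → [8, 11, 18, 26, 33]
sum = 96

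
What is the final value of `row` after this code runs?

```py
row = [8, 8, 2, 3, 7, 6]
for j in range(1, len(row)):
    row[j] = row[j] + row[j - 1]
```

j=1: row[1] = 8+8 = 16 → [8, 16, 2, 3, 7, 6]
j=2: row[2] = 2+16 = 18 → [8, 16, 18, 3, 7, 6]
j=3: row[3] = 3+18 = 21 → [8, 16, 18, 21, 7, 6]
j=4: row[4] = 7+21 = 28 → [8, 16, 18, 21, 28, 6]
j=5: row[5] = 6+28 = 34 → [8, 16, 18, 21, 28, 34]

[8, 16, 18, 21, 28, 34]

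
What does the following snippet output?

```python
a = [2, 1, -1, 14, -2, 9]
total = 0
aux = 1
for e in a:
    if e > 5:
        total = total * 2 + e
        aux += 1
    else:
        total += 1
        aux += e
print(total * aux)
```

e=2: not >5, total = 0+1 = 1; aux=3
e=1: not >5, total = 1+1 = 2; aux=4
e=-1: not >5, total = 2+1 = 3; aux=3
e=14: >5, total = 3*2+14 = 20; aux=4
e=-2: not >5, total = 20+1 = 21; aux=2
e=9: >5, total = 21*2+9 = 51; aux=3
total*aux = 51*3 = 153

153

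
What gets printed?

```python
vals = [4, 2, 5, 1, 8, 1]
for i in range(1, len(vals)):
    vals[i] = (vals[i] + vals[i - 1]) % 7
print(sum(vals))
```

i=1: vals[1] = (2+4)%7 = 6 → [4, 6, 5, 1, 8, 1]
i=2: vals[2] = (5+6)%7 = 4 → [4, 6, 4, 1, 8, 1]
i=3: vals[3] = (1+4)%7 = 5 → [4, 6, 4, 5, 8, 1]
i=4: vals[4] = (8+5)%7 = 6 → [4, 6, 4, 5, 6, 1]
i=5: vals[5] = (1+6)%7 = 0 → [4, 6, 4, 5, 6, 0]
sum = 25

25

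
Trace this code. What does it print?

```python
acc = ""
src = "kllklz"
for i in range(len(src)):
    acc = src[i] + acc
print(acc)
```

zlkllk

i=0: prepend 'k' → 'k'
i=1: prepend 'l' → 'lk'
i=2: prepend 'l' → 'llk'
i=3: prepend 'k' → 'kllk'
i=4: prepend 'l' → 'lkllk'
i=5: prepend 'z' → 'zlkllk'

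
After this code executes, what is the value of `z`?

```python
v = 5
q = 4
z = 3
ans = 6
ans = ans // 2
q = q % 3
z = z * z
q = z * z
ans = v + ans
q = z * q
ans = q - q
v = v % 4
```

ans = 6//2 = 3
q = 4%3 = 1
z = 3*3 = 9
q = 9*9 = 81
ans = 5+3 = 8
q = 9*81 = 729
ans = 729-729 = 0
v = 5%4 = 1

9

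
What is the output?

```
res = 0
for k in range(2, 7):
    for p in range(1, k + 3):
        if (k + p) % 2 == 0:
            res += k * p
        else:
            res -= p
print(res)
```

240

k=2,p=1: odd sum, res = 0-1 = -1
k=2,p=2: even sum, res = (-1)+4 = 3
k=2,p=3: odd sum, res = 3-3 = 0
k=2,p=4: even sum, res = 0+8 = 8
k=3,p=1: even sum, res = 8+3 = 11
k=3,p=2: odd sum, res = 11-2 = 9
k=3,p=3: even sum, res = 9+9 = 18
k=3,p=4: odd sum, res = 18-4 = 14
k=3,p=5: even sum, res = 14+15 = 29
k=4,p=1: odd sum, res = 29-1 = 28
k=4,p=2: even sum, res = 28+8 = 36
k=4,p=3: odd sum, res = 36-3 = 33
k=4,p=4: even sum, res = 33+16 = 49
k=4,p=5: odd sum, res = 49-5 = 44
k=4,p=6: even sum, res = 44+24 = 68
k=5,p=1: even sum, res = 68+5 = 73
k=5,p=2: odd sum, res = 73-2 = 71
k=5,p=3: even sum, res = 71+15 = 86
k=5,p=4: odd sum, res = 86-4 = 82
k=5,p=5: even sum, res = 82+25 = 107
k=5,p=6: odd sum, res = 107-6 = 101
k=5,p=7: even sum, res = 101+35 = 136
k=6,p=1: odd sum, res = 136-1 = 135
k=6,p=2: even sum, res = 135+12 = 147
k=6,p=3: odd sum, res = 147-3 = 144
k=6,p=4: even sum, res = 144+24 = 168
k=6,p=5: odd sum, res = 168-5 = 163
k=6,p=6: even sum, res = 163+36 = 199
k=6,p=7: odd sum, res = 199-7 = 192
k=6,p=8: even sum, res = 192+48 = 240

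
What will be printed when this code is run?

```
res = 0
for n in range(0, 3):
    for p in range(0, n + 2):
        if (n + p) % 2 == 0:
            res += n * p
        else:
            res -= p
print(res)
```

-2

n=0,p=0: even sum, res = 0+0 = 0
n=0,p=1: odd sum, res = 0-1 = -1
n=1,p=0: odd sum, res = (-1)-0 = -1
n=1,p=1: even sum, res = (-1)+1 = 0
n=1,p=2: odd sum, res = 0-2 = -2
n=2,p=0: even sum, res = (-2)+0 = -2
n=2,p=1: odd sum, res = (-2)-1 = -3
n=2,p=2: even sum, res = (-3)+4 = 1
n=2,p=3: odd sum, res = 1-3 = -2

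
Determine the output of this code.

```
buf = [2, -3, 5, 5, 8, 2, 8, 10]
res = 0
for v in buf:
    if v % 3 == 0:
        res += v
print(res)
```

-3

v=2: not %3==0
v=-3: %3==0, res = 0+(-3) = -3
v=5: not %3==0
v=5: not %3==0
v=8: not %3==0
v=2: not %3==0
v=8: not %3==0
v=10: not %3==0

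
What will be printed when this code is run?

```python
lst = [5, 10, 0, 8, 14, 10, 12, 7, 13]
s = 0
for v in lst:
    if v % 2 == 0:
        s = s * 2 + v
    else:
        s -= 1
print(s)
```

406

v=5: not even, s = 0-1 = -1
v=10: even, s = (-1)*2+10 = 8
v=0: even, s = 8*2+0 = 16
v=8: even, s = 16*2+8 = 40
v=14: even, s = 40*2+14 = 94
v=10: even, s = 94*2+10 = 198
v=12: even, s = 198*2+12 = 408
v=7: not even, s = 408-1 = 407
v=13: not even, s = 407-1 = 406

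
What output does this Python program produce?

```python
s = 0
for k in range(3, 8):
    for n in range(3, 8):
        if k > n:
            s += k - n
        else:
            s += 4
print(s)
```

k=3,n=3: not 3>3, s = 0+4 = 4
k=3,n=4: not 3>4, s = 4+4 = 8
k=3,n=5: not 3>5, s = 8+4 = 12
k=3,n=6: not 3>6, s = 12+4 = 16
k=3,n=7: not 3>7, s = 16+4 = 20
k=4,n=3: 4>3, s = 20+1 = 21
k=4,n=4: not 4>4, s = 21+4 = 25
k=4,n=5: not 4>5, s = 25+4 = 29
k=4,n=6: not 4>6, s = 29+4 = 33
k=4,n=7: not 4>7, s = 33+4 = 37
k=5,n=3: 5>3, s = 37+2 = 39
k=5,n=4: 5>4, s = 39+1 = 40
k=5,n=5: not 5>5, s = 40+4 = 44
k=5,n=6: not 5>6, s = 44+4 = 48
k=5,n=7: not 5>7, s = 48+4 = 52
k=6,n=3: 6>3, s = 52+3 = 55
k=6,n=4: 6>4, s = 55+2 = 57
k=6,n=5: 6>5, s = 57+1 = 58
k=6,n=6: not 6>6, s = 58+4 = 62
k=6,n=7: not 6>7, s = 62+4 = 66
k=7,n=3: 7>3, s = 66+4 = 70
k=7,n=4: 7>4, s = 70+3 = 73
k=7,n=5: 7>5, s = 73+2 = 75
k=7,n=6: 7>6, s = 75+1 = 76
k=7,n=7: not 7>7, s = 76+4 = 80

80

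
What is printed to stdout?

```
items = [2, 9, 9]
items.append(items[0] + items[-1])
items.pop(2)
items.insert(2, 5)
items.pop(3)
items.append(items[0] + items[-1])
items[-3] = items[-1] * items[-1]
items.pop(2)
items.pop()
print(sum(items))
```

append items[0]+items[-1] = 2+9 = 11 → [2, 9, 9, 11]
pop(2) removes 9 → [2, 9, 11]
insert 5 at 2 → [2, 9, 5, 11]
pop(3) removes 11 → [2, 9, 5]
append items[0]+items[-1] = 2+5 = 7 → [2, 9, 5, 7]
items[-3] = items[-1]*items[-1] = 7*7 = 49 → [2, 49, 5, 7]
pop(2) removes 5 → [2, 49, 7]
pop() removes 7 → [2, 49]
sum = 51

51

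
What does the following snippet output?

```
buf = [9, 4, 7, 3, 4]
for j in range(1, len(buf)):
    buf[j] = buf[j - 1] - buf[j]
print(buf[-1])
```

-9

j=1: buf[1] = 9-4 = 5 → [9, 5, 7, 3, 4]
j=2: buf[2] = 5-7 = -2 → [9, 5, -2, 3, 4]
j=3: buf[3] = (-2)-3 = -5 → [9, 5, -2, -5, 4]
j=4: buf[4] = (-5)-4 = -9 → [9, 5, -2, -5, -9]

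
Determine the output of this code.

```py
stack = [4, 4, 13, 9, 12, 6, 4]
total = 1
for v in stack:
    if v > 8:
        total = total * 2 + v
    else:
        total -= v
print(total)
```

16

v=4: not >8, total = 1-4 = -3
v=4: not >8, total = (-3)-4 = -7
v=13: >8, total = (-7)*2+13 = -1
v=9: >8, total = (-1)*2+9 = 7
v=12: >8, total = 7*2+12 = 26
v=6: not >8, total = 26-6 = 20
v=4: not >8, total = 20-4 = 16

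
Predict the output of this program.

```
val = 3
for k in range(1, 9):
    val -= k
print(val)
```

k=1: val = 3-1 = 2
k=2: val = 2-2 = 0
k=3: val = 0-3 = -3
k=4: val = (-3)-4 = -7
k=5: val = (-7)-5 = -12
k=6: val = (-12)-6 = -18
k=7: val = (-18)-7 = -25
k=8: val = (-25)-8 = -33

-33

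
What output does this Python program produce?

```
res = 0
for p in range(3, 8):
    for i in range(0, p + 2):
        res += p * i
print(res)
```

615

p=3,i=0: res = 0+0 = 0
p=3,i=1: res = 0+3 = 3
p=3,i=2: res = 3+6 = 9
p=3,i=3: res = 9+9 = 18
p=3,i=4: res = 18+12 = 30
p=4,i=0: res = 30+0 = 30
p=4,i=1: res = 30+4 = 34
p=4,i=2: res = 34+8 = 42
p=4,i=3: res = 42+12 = 54
p=4,i=4: res = 54+16 = 70
p=4,i=5: res = 70+20 = 90
p=5,i=0: res = 90+0 = 90
p=5,i=1: res = 90+5 = 95
p=5,i=2: res = 95+10 = 105
p=5,i=3: res = 105+15 = 120
p=5,i=4: res = 120+20 = 140
p=5,i=5: res = 140+25 = 165
p=5,i=6: res = 165+30 = 195
p=6,i=0: res = 195+0 = 195
p=6,i=1: res = 195+6 = 201
p=6,i=2: res = 201+12 = 213
p=6,i=3: res = 213+18 = 231
p=6,i=4: res = 231+24 = 255
p=6,i=5: res = 255+30 = 285
p=6,i=6: res = 285+36 = 321
p=6,i=7: res = 321+42 = 363
p=7,i=0: res = 363+0 = 363
p=7,i=1: res = 363+7 = 370
p=7,i=2: res = 370+14 = 384
p=7,i=3: res = 384+21 = 405
p=7,i=4: res = 405+28 = 433
p=7,i=5: res = 433+35 = 468
p=7,i=6: res = 468+42 = 510
p=7,i=7: res = 510+49 = 559
p=7,i=8: res = 559+56 = 615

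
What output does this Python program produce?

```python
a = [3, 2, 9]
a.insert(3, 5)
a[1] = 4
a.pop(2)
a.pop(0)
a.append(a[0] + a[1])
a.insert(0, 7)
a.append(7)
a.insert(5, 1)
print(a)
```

[7, 4, 5, 9, 7, 1]

insert 5 at 3 → [3, 2, 9, 5]
a[1] = 4 → [3, 4, 9, 5]
pop(2) removes 9 → [3, 4, 5]
pop(0) removes 3 → [4, 5]
append a[0]+a[1] = 4+5 = 9 → [4, 5, 9]
insert 7 at 0 → [7, 4, 5, 9]
append 7 → [7, 4, 5, 9, 7]
insert 1 at 5 → [7, 4, 5, 9, 7, 1]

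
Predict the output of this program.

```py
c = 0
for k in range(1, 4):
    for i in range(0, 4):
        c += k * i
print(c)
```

k=1,i=0: c = 0+0 = 0
k=1,i=1: c = 0+1 = 1
k=1,i=2: c = 1+2 = 3
k=1,i=3: c = 3+3 = 6
k=2,i=0: c = 6+0 = 6
k=2,i=1: c = 6+2 = 8
k=2,i=2: c = 8+4 = 12
k=2,i=3: c = 12+6 = 18
k=3,i=0: c = 18+0 = 18
k=3,i=1: c = 18+3 = 21
k=3,i=2: c = 21+6 = 27
k=3,i=3: c = 27+9 = 36

36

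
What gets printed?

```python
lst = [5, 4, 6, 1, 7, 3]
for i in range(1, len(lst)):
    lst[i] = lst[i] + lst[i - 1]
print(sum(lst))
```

94

i=1: lst[1] = 4+5 = 9 → [5, 9, 6, 1, 7, 3]
i=2: lst[2] = 6+9 = 15 → [5, 9, 15, 1, 7, 3]
i=3: lst[3] = 1+15 = 16 → [5, 9, 15, 16, 7, 3]
i=4: lst[4] = 7+16 = 23 → [5, 9, 15, 16, 23, 3]
i=5: lst[5] = 3+23 = 26 → [5, 9, 15, 16, 23, 26]
sum = 94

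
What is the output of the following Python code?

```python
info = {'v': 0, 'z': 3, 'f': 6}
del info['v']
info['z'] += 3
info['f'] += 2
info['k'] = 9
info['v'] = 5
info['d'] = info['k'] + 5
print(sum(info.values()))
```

42

del 'v' → {'z': 3, 'f': 6}
info['z'] = 3+3 = 6 → {'z': 6, 'f': 6}
info['f'] = 6+2 = 8 → {'z': 6, 'f': 8}
info['k'] = 9 → {'z': 6, 'f': 8, 'k': 9}
info['v'] = 5 → {'z': 6, 'f': 8, 'k': 9, 'v': 5}
info['d'] = info['k']+5 = 14 → {'z': 6, 'f': 8, 'k': 9, 'v': 5, 'd': 14}
sum of values = 42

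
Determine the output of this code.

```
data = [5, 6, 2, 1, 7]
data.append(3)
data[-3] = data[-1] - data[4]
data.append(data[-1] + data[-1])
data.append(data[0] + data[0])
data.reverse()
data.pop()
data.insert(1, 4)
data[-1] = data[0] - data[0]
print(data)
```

[10, 4, 6, 3, 7, -4, 2, 0]

append 3 → [5, 6, 2, 1, 7, 3]
data[-3] = data[-1]-data[4] = 3-7 = -4 → [5, 6, 2, -4, 7, 3]
append data[-1]+data[-1] = 3+3 = 6 → [5, 6, 2, -4, 7, 3, 6]
append data[0]+data[0] = 5+5 = 10 → [5, 6, 2, -4, 7, 3, 6, 10]
reverse → [10, 6, 3, 7, -4, 2, 6, 5]
pop() removes 5 → [10, 6, 3, 7, -4, 2, 6]
insert 4 at 1 → [10, 4, 6, 3, 7, -4, 2, 6]
data[-1] = data[0]-data[0] = 10-10 = 0 → [10, 4, 6, 3, 7, -4, 2, 0]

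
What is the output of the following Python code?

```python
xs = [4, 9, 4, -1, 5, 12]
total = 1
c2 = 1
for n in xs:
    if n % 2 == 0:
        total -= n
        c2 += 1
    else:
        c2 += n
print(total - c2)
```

n=4: even, total = 1-4 = -3; c2=2
n=9: not even; c2=11
n=4: even, total = (-3)-4 = -7; c2=12
n=-1: not even; c2=11
n=5: not even; c2=16
n=12: even, total = (-7)-12 = -19; c2=17
total-c2 = (-19)-17 = -36

-36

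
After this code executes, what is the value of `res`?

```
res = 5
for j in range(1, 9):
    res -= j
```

-31

j=1: res = 5-1 = 4
j=2: res = 4-2 = 2
j=3: res = 2-3 = -1
j=4: res = (-1)-4 = -5
j=5: res = (-5)-5 = -10
j=6: res = (-10)-6 = -16
j=7: res = (-16)-7 = -23
j=8: res = (-23)-8 = -31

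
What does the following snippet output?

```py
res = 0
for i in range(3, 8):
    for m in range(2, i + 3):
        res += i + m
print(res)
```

300

i=3,m=2: res = 0+5 = 5
i=3,m=3: res = 5+6 = 11
i=3,m=4: res = 11+7 = 18
i=3,m=5: res = 18+8 = 26
i=4,m=2: res = 26+6 = 32
i=4,m=3: res = 32+7 = 39
i=4,m=4: res = 39+8 = 47
i=4,m=5: res = 47+9 = 56
i=4,m=6: res = 56+10 = 66
i=5,m=2: res = 66+7 = 73
i=5,m=3: res = 73+8 = 81
i=5,m=4: res = 81+9 = 90
i=5,m=5: res = 90+10 = 100
i=5,m=6: res = 100+11 = 111
i=5,m=7: res = 111+12 = 123
i=6,m=2: res = 123+8 = 131
i=6,m=3: res = 131+9 = 140
i=6,m=4: res = 140+10 = 150
i=6,m=5: res = 150+11 = 161
i=6,m=6: res = 161+12 = 173
i=6,m=7: res = 173+13 = 186
i=6,m=8: res = 186+14 = 200
i=7,m=2: res = 200+9 = 209
i=7,m=3: res = 209+10 = 219
i=7,m=4: res = 219+11 = 230
i=7,m=5: res = 230+12 = 242
i=7,m=6: res = 242+13 = 255
i=7,m=7: res = 255+14 = 269
i=7,m=8: res = 269+15 = 284
i=7,m=9: res = 284+16 = 300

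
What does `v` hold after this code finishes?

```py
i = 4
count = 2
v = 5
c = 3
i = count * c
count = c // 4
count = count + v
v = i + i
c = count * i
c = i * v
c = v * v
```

12

i = 2*3 = 6
count = 3//4 = 0
count = 0+5 = 5
v = 6+6 = 12
c = 5*6 = 30
c = 6*12 = 72
c = 12*12 = 144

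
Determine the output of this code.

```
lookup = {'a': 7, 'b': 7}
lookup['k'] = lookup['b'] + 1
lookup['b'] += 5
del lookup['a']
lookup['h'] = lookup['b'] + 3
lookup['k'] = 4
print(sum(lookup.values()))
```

31

lookup['k'] = lookup['b']+1 = 8 → {'a': 7, 'b': 7, 'k': 8}
lookup['b'] = 7+5 = 12 → {'a': 7, 'b': 12, 'k': 8}
del 'a' → {'b': 12, 'k': 8}
lookup['h'] = lookup['b']+3 = 15 → {'b': 12, 'k': 8, 'h': 15}
lookup['k'] = 4 → {'b': 12, 'k': 4, 'h': 15}
sum of values = 31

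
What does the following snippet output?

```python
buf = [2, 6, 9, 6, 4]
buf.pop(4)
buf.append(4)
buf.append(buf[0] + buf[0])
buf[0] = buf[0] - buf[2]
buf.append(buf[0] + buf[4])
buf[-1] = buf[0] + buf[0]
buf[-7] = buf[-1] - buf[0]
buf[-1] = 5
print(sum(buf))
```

pop(4) removes 4 → [2, 6, 9, 6]
append 4 → [2, 6, 9, 6, 4]
append buf[0]+buf[0] = 2+2 = 4 → [2, 6, 9, 6, 4, 4]
buf[0] = buf[0]-buf[2] = 2-9 = -7 → [-7, 6, 9, 6, 4, 4]
append buf[0]+buf[4] = (-7)+4 = -3 → [-7, 6, 9, 6, 4, 4, -3]
buf[-1] = buf[0]+buf[0] = (-7)+(-7) = -14 → [-7, 6, 9, 6, 4, 4, -14]
buf[-7] = buf[-1]-buf[0] = (-14)-(-7) = -7 → [-7, 6, 9, 6, 4, 4, -14]
buf[-1] = 5 → [-7, 6, 9, 6, 4, 4, 5]
sum = 27

27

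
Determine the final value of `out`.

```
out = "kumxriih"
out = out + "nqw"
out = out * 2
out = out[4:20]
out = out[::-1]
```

'nhiirxmukwqnhiir'

+ 'nqw' → 'kumxriihnqw'
repeat ×2 → 'kumxriihnqwkumxriihnqw'
slice [4:20] → 'riihnqwkumxriihn'
reverse → 'nhiirxmukwqnhiir'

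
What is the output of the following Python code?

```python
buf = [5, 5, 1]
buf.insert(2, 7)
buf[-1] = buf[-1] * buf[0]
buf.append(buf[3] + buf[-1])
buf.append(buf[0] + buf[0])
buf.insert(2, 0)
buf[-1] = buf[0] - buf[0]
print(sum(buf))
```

32

insert 7 at 2 → [5, 5, 7, 1]
buf[-1] = buf[-1]*buf[0] = 1*5 = 5 → [5, 5, 7, 5]
append buf[3]+buf[-1] = 5+5 = 10 → [5, 5, 7, 5, 10]
append buf[0]+buf[0] = 5+5 = 10 → [5, 5, 7, 5, 10, 10]
insert 0 at 2 → [5, 5, 0, 7, 5, 10, 10]
buf[-1] = buf[0]-buf[0] = 5-5 = 0 → [5, 5, 0, 7, 5, 10, 0]
sum = 32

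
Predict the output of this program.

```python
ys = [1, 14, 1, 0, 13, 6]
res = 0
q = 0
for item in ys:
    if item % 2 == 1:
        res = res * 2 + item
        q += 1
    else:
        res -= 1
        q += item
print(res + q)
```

item=1: odd, res = 0*2+1 = 1; q=1
item=14: not odd, res = 1-1 = 0; q=15
item=1: odd, res = 0*2+1 = 1; q=16
item=0: not odd, res = 1-1 = 0; q=16
item=13: odd, res = 0*2+13 = 13; q=17
item=6: not odd, res = 13-1 = 12; q=23
res+q = 12+23 = 35

35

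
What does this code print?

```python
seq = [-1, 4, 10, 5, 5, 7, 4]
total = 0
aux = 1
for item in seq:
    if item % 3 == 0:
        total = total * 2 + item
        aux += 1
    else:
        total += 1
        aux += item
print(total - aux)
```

-28

item=-1: not %3==0, total = 0+1 = 1; aux=0
item=4: not %3==0, total = 1+1 = 2; aux=4
item=10: not %3==0, total = 2+1 = 3; aux=14
item=5: not %3==0, total = 3+1 = 4; aux=19
item=5: not %3==0, total = 4+1 = 5; aux=24
item=7: not %3==0, total = 5+1 = 6; aux=31
item=4: not %3==0, total = 6+1 = 7; aux=35
total-aux = 7-35 = -28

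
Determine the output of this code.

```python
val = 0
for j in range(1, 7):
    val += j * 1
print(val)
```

21

j=1: val = 0+1*1 = 1
j=2: val = 1+2*1 = 3
j=3: val = 3+3*1 = 6
j=4: val = 6+4*1 = 10
j=5: val = 10+5*1 = 15
j=6: val = 15+6*1 = 21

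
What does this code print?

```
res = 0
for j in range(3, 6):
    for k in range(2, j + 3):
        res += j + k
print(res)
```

123

j=3,k=2: res = 0+5 = 5
j=3,k=3: res = 5+6 = 11
j=3,k=4: res = 11+7 = 18
j=3,k=5: res = 18+8 = 26
j=4,k=2: res = 26+6 = 32
j=4,k=3: res = 32+7 = 39
j=4,k=4: res = 39+8 = 47
j=4,k=5: res = 47+9 = 56
j=4,k=6: res = 56+10 = 66
j=5,k=2: res = 66+7 = 73
j=5,k=3: res = 73+8 = 81
j=5,k=4: res = 81+9 = 90
j=5,k=5: res = 90+10 = 100
j=5,k=6: res = 100+11 = 111
j=5,k=7: res = 111+12 = 123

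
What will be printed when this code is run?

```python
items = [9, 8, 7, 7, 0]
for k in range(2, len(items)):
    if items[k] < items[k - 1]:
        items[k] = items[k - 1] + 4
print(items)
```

k=2: 7<8, items[2] = 8+4 = 12 → [9, 8, 12, 7, 0]
k=3: 7<12, items[3] = 12+4 = 16 → [9, 8, 12, 16, 0]
k=4: 0<16, items[4] = 16+4 = 20 → [9, 8, 12, 16, 20]

[9, 8, 12, 16, 20]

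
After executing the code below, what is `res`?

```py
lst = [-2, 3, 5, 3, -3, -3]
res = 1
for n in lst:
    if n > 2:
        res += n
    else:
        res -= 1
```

9

n=-2: not >2, res = 1-1 = 0
n=3: >2, res = 0+3 = 3
n=5: >2, res = 3+5 = 8
n=3: >2, res = 8+3 = 11
n=-3: not >2, res = 11-1 = 10
n=-3: not >2, res = 10-1 = 9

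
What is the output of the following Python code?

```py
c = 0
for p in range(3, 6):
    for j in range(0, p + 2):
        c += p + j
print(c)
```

p=3,j=0: c = 0+3 = 3
p=3,j=1: c = 3+4 = 7
p=3,j=2: c = 7+5 = 12
p=3,j=3: c = 12+6 = 18
p=3,j=4: c = 18+7 = 25
p=4,j=0: c = 25+4 = 29
p=4,j=1: c = 29+5 = 34
p=4,j=2: c = 34+6 = 40
p=4,j=3: c = 40+7 = 47
p=4,j=4: c = 47+8 = 55
p=4,j=5: c = 55+9 = 64
p=5,j=0: c = 64+5 = 69
p=5,j=1: c = 69+6 = 75
p=5,j=2: c = 75+7 = 82
p=5,j=3: c = 82+8 = 90
p=5,j=4: c = 90+9 = 99
p=5,j=5: c = 99+10 = 109
p=5,j=6: c = 109+11 = 120

120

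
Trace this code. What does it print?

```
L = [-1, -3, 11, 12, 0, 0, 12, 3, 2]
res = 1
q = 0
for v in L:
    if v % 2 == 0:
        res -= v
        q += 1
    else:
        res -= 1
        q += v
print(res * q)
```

v=-1: not even, res = 1-1 = 0; q=-1
v=-3: not even, res = 0-1 = -1; q=-4
v=11: not even, res = (-1)-1 = -2; q=7
v=12: even, res = (-2)-12 = -14; q=8
v=0: even, res = (-14)-0 = -14; q=9
v=0: even, res = (-14)-0 = -14; q=10
v=12: even, res = (-14)-12 = -26; q=11
v=3: not even, res = (-26)-1 = -27; q=14
v=2: even, res = (-27)-2 = -29; q=15
res*q = (-29)*15 = -435

-435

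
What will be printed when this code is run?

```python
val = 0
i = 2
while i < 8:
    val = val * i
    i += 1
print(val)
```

0

i=2: val = 0*2 = 0
i=3: val = 0*3 = 0
i=4: val = 0*4 = 0
i=5: val = 0*5 = 0
i=6: val = 0*6 = 0
i=7: val = 0*7 = 0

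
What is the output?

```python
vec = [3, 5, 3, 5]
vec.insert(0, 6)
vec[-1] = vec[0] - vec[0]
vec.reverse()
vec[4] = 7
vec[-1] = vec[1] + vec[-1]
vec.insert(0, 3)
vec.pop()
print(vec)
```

insert 6 at 0 → [6, 3, 5, 3, 5]
vec[-1] = vec[0]-vec[0] = 6-6 = 0 → [6, 3, 5, 3, 0]
reverse → [0, 3, 5, 3, 6]
vec[4] = 7 → [0, 3, 5, 3, 7]
vec[-1] = vec[1]+vec[-1] = 3+7 = 10 → [0, 3, 5, 3, 10]
insert 3 at 0 → [3, 0, 3, 5, 3, 10]
pop() removes 10 → [3, 0, 3, 5, 3]

[3, 0, 3, 5, 3]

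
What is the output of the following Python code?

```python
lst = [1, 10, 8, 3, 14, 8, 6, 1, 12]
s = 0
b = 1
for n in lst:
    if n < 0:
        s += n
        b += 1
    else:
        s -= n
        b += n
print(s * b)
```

n=1: not <0, s = 0-1 = -1; b=2
n=10: not <0, s = (-1)-10 = -11; b=12
n=8: not <0, s = (-11)-8 = -19; b=20
n=3: not <0, s = (-19)-3 = -22; b=23
n=14: not <0, s = (-22)-14 = -36; b=37
n=8: not <0, s = (-36)-8 = -44; b=45
n=6: not <0, s = (-44)-6 = -50; b=51
n=1: not <0, s = (-50)-1 = -51; b=52
n=12: not <0, s = (-51)-12 = -63; b=64
s*b = (-63)*64 = -4032

-4032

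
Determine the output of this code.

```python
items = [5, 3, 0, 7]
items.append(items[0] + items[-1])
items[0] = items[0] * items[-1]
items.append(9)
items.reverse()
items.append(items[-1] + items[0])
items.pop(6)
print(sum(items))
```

append items[0]+items[-1] = 5+7 = 12 → [5, 3, 0, 7, 12]
items[0] = items[0]*items[-1] = 5*12 = 60 → [60, 3, 0, 7, 12]
append 9 → [60, 3, 0, 7, 12, 9]
reverse → [9, 12, 7, 0, 3, 60]
append items[-1]+items[0] = 60+9 = 69 → [9, 12, 7, 0, 3, 60, 69]
pop(6) removes 69 → [9, 12, 7, 0, 3, 60]
sum = 91

91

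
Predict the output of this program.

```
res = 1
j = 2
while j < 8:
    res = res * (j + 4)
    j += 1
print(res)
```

332640

j=2: res = 1*6 = 6
j=3: res = 6*7 = 42
j=4: res = 42*8 = 336
j=5: res = 336*9 = 3024
j=6: res = 3024*10 = 30240
j=7: res = 30240*11 = 332640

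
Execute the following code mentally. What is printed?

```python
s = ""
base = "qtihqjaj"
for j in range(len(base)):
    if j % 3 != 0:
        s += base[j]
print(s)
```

j=0: skip
j=1: add 't' → 't'
j=2: add 'i' → 'ti'
j=3: skip
j=4: add 'q' → 'tiq'
j=5: add 'j' → 'tiqj'
j=6: skip
j=7: add 'j' → 'tiqjj'

tiqjj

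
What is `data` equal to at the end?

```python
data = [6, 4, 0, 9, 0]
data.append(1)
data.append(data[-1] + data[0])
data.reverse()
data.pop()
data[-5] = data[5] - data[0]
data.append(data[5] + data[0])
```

append 1 → [6, 4, 0, 9, 0, 1]
append data[-1]+data[0] = 1+6 = 7 → [6, 4, 0, 9, 0, 1, 7]
reverse → [7, 1, 0, 9, 0, 4, 6]
pop() removes 6 → [7, 1, 0, 9, 0, 4]
data[-5] = data[5]-data[0] = 4-7 = -3 → [7, -3, 0, 9, 0, 4]
append data[5]+data[0] = 4+7 = 11 → [7, -3, 0, 9, 0, 4, 11]

[7, -3, 0, 9, 0, 4, 11]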